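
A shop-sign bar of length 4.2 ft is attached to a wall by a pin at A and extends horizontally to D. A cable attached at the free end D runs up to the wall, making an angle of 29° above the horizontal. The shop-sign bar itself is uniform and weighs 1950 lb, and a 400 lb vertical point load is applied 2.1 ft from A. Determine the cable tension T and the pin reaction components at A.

T = 2424 lb, A_x = 2120 lb, A_y = 1175 lb

ΣM about A: T·sin29°·4.2 − 1950·2.1 − 400·2.1 = 0 → T = 4935/(4.2·0.48481) = 2423.63 ≈ 2424 lb.
ΣF_x = 0: A_x − T·cos29° = 0 → A_x = 2423.63 × 0.87462 = 2120 lb.
ΣF_y = 0: A_y + T·sin29° − 1950 − 400 = 0 → A_y = 2350 − 2423.63 × 0.48481 = 1175 lb.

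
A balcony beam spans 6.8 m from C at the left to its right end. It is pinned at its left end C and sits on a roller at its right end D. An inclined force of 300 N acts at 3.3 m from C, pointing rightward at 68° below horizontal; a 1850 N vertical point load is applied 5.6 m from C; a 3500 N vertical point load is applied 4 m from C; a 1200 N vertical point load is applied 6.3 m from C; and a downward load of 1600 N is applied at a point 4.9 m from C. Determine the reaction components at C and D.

C_x = -112.4 N, C_y = 2446 N, D_y = 5982 N

Taking moments about C: D_y·6.8 − 300·sin68°·3.3 − 1850·5.6 − 3500·4 − 1200·6.3 − 1600·4.9 = 0 → D_y = 40677.9/6.8 = 5982.04 ≈ 5982 N.
ΣF_y = 0: C_y + 5982.04 − 300·sin68° − 1850 − 3500 − 1200 − 1600 = 0 → C_y = 2446 N.
ΣF_x = 0: C_x + 300·cos68° = 0 → C_x = -112.4 N.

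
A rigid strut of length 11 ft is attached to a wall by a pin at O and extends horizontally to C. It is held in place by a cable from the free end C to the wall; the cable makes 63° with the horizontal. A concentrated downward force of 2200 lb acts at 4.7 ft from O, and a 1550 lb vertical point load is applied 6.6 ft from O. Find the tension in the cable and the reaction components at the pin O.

T = 2099 lb, O_x = 952.8 lb, O_y = 1880 lb

ΣM about O: T·sin63°·11 − 2200·4.7 − 1550·6.6 = 0 → T = 20570/(11·0.891007) = 2098.75 ≈ 2099 lb.
ΣF_x = 0: O_x − T·cos63° = 0 → O_x = 2098.75 × 0.45399 = 952.8 lb.
ΣF_y = 0: O_y + T·sin63° − 2200 − 1550 = 0 → O_y = 3750 − 2098.75 × 0.891007 = 1880 lb.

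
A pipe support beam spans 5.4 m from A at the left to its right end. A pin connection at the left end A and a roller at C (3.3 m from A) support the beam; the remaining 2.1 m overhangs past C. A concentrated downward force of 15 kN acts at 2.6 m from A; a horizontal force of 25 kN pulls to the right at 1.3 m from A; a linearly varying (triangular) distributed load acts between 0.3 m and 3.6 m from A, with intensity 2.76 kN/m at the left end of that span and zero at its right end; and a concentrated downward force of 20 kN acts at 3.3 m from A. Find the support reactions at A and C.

A_x = -25.00 kN, A_y = 5.804 kN, C_y = 33.75 kN

Resultant of the triangular load: ½ × 2.76 × 3.3 = 4.554 kN, acting at 1.4 m from A (one-third of the span from the peak).
Moments about A: C_y·3.3 − 15·2.6 − (½·2.76·3.3)·1.4 − 20·3.3 = 0 → C_y = 111.3756/3.3 = 33.7502 ≈ 33.75 kN.
ΣF_y = 0: A_y + 33.7502 − 15 − ½·2.76·3.3 − 20 = 0 → A_y = 5.804 kN.
ΣF_x = 0: A_x + 25 = 0 → A_x = -25.00 kN.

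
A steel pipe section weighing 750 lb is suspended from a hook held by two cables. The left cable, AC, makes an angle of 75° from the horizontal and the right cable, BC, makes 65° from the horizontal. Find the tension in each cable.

ΣF_x = 0: −T_AC·cos75° + T_BC·cos65° = 0 → T_BC = 0.612418·T_AC.
ΣF_y = 0: T_AC·sin75° + T_BC·sin65° = 750.
Substitute: T_AC·(0.965926 + 0.612418·0.906308) = 750 → T_AC = 493.108 ≈ 493.1 lb.
Then T_BC = 0.612418 × 493.108 = 302.0 lb.

T_AC = 493.1 lb, T_BC = 302.0 lb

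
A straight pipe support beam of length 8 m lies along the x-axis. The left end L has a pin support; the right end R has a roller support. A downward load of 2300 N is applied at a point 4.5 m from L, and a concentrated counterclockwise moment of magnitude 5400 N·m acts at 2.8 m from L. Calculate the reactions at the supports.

Moments about L: R_y·8 − 2300·4.5 + 5400 = 0 → R_y = 4950/8 = 618.75 ≈ 618.8 N.
ΣF_y = 0: L_y + 618.75 − 2300 = 0 → L_y = 1681 N.
ΣF_x = 0: no horizontal applied forces, so L_x = 0.

L_x = 0, L_y = 1681 N, R_y = 618.8 N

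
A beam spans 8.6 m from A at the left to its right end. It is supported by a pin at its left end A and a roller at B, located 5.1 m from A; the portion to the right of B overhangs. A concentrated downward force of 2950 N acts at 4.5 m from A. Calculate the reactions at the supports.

Moments about A: B_y·5.1 − 2950·4.5 = 0 → B_y = 13275/5.1 = 2602.94 ≈ 2603 N.
ΣF_y = 0: A_y + 2602.94 − 2950 = 0 → A_y = 347.1 N.
ΣF_x = 0: no horizontal applied forces, so A_x = 0.

A_x = 0, A_y = 347.1 N, B_y = 2603 N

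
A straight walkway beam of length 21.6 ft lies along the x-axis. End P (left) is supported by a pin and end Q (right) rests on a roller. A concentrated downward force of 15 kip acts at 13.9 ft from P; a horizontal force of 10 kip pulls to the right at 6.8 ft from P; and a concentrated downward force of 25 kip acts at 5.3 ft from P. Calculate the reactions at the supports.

Taking moments about P: Q_y·21.6 − 15·13.9 − 25·5.3 = 0 → Q_y = 341/21.6 = 15.787 ≈ 15.79 kip.
ΣF_y = 0: P_y + 15.787 − 15 − 25 = 0 → P_y = 24.21 kip.
ΣF_x = 0: P_x + 10 = 0 → P_x = -10.00 kip.

P_x = -10.00 kip, P_y = 24.21 kip, Q_y = 15.79 kip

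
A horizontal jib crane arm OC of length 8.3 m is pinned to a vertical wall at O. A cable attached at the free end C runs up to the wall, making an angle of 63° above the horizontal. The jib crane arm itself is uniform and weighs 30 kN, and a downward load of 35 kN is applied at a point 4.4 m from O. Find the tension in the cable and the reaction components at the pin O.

T = 37.66 kN, O_x = 17.10 kN, O_y = 31.45 kN

ΣM about O: T·sin63°·8.3 − 30·4.15 − 35·4.4 = 0 → T = 278.5/(8.3·0.891007) = 37.6588 ≈ 37.66 kN.
ΣF_x = 0: O_x − T·cos63° = 0 → O_x = 37.6588 × 0.45399 = 17.10 kN.
ΣF_y = 0: O_y + T·sin63° − 30 − 35 = 0 → O_y = 65 − 37.6588 × 0.891007 = 31.45 kN.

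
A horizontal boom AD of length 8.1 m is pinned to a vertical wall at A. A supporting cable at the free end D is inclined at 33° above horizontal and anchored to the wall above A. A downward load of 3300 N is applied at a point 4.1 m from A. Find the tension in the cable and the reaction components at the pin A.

ΣM about A: T·sin33°·8.1 − 3300·4.1 = 0 → T = 13530/(8.1·0.544639) = 3066.93 ≈ 3067 N.
ΣF_x = 0: A_x − T·cos33° = 0 → A_x = 3066.93 × 0.838671 = 2572 N.
ΣF_y = 0: A_y + T·sin33° − 3300 = 0 → A_y = 3300 − 3066.93 × 0.544639 = 1630 N.

T = 3067 N, A_x = 2572 N, A_y = 1630 N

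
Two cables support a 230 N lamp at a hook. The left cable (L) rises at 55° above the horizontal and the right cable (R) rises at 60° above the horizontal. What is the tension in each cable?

ΣF_x = 0: −T_L·cos55° + T_R·cos60° = 0 → T_R = 1.14715·T_L.
ΣF_y = 0: T_L·sin55° + T_R·sin60° = 230.
Substitute: T_L·(0.819152 + 1.14715·0.866025) = 230 → T_L = 126.889 ≈ 126.9 N.
Then T_R = 1.14715 × 126.889 = 145.6 N.

T_L = 126.9 N, T_R = 145.6 N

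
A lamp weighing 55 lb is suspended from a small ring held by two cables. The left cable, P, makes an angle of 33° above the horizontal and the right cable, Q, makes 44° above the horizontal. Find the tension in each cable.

T_P = 40.60 lb, T_Q = 47.34 lb

ΣF_x = 0: −T_P·cos33° + T_Q·cos44° = 0 → T_Q = 1.16589·T_P.
ΣF_y = 0: T_P·sin33° + T_Q·sin44° = 55.
Substitute: T_P·(0.544639 + 1.16589·0.694658) = 55 → T_P = 40.6044 ≈ 40.60 lb.
Then T_Q = 1.16589 × 40.6044 = 47.34 lb.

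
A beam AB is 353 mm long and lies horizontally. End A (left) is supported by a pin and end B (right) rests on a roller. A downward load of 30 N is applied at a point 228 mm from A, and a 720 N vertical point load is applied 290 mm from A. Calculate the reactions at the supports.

ΣM about A: B_y·353 − 30·228 − 720·290 = 0 → B_y = 215640/353 = 610.878 ≈ 610.9 N.
ΣF_y = 0: A_y + 610.878 − 30 − 720 = 0 → A_y = 139.1 N.
ΣF_x = 0: no horizontal applied forces, so A_x = 0.

A_x = 0, A_y = 139.1 N, B_y = 610.9 N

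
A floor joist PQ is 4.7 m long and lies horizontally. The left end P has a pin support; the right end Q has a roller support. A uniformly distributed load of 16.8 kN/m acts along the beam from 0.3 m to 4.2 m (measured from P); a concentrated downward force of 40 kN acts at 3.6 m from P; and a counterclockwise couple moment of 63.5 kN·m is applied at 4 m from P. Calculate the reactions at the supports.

P_x = 0, P_y = 57.03 kN, Q_y = 48.49 kN

Resultant of the distributed load: 16.8 × 3.9 = 65.52 kN at 2.25 m from P.
ΣM about P: Q_y·4.7 − (16.8·3.9)·2.25 − 40·3.6 + 63.5 = 0 → Q_y = 227.92/4.7 = 48.4936 ≈ 48.49 kN.
ΣF_y = 0: P_y + 48.4936 − 16.8·3.9 − 40 = 0 → P_y = 57.03 kN.
ΣF_x = 0: no horizontal applied forces, so P_x = 0.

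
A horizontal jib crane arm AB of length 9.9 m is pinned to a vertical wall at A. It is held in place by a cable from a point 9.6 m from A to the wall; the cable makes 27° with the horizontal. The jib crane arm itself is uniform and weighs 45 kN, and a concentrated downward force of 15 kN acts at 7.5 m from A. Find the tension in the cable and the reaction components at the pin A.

T = 76.92 kN, A_x = 68.54 kN, A_y = 25.08 kN

ΣM about A: T·sin27°·9.6 − 45·4.95 − 15·7.5 = 0 → T = 335.25/(9.6·0.45399) = 76.9221 ≈ 76.92 kN.
ΣF_x = 0: A_x − T·cos27° = 0 → A_x = 76.9221 × 0.891007 = 68.54 kN.
ΣF_y = 0: A_y + T·sin27° − 45 − 15 = 0 → A_y = 60 − 76.9221 × 0.45399 = 25.08 kN.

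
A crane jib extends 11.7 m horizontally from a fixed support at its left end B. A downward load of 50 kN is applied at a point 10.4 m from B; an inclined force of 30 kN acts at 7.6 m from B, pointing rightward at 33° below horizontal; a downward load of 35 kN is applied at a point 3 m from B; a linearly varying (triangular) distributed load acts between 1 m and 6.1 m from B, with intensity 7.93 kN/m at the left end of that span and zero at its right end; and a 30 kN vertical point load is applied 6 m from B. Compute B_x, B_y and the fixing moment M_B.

B_x = -25.16 kN, B_y = 151.6 kN, M_B = 983.8 kN·m

Resultant of the triangular load: ½ × 7.93 × 5.1 = 20.2215 kN, acting at 2.7 m from B (one-third of the span from the peak).
ΣF_x = 0: B_x + 30·cos33° = 0 → B_x = -25.16 kN.
ΣF_y = 0: B_y − 50 − 30·sin33° − 35 − ½·7.93·5.1 − 30 = 0 → B_y = 151.6 kN.
ΣM about B: M_B − 50·10.4 − 30·sin33°·7.6 − 35·3 − (½·7.93·5.1)·2.7 − 30·6 = 0 → M_B = 983.8 kN·m.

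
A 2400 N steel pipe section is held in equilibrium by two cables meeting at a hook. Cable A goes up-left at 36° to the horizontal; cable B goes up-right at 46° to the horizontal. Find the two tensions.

ΣF_x = 0: −T_A·cos36° + T_B·cos46° = 0 → T_B = 1.16463·T_A.
ΣF_y = 0: T_A·sin36° + T_B·sin46° = 2400.
Substitute: T_A·(0.587785 + 1.16463·0.71934) = 2400 → T_A = 1683.56 ≈ 1684 N.
Then T_B = 1.16463 × 1683.56 = 1961 N.

T_A = 1684 N, T_B = 1961 N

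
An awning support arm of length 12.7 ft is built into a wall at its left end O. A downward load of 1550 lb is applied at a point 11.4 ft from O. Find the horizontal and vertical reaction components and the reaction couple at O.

ΣF_x = 0: O_x = 0.
ΣF_y = 0: O_y − 1550 = 0 → O_y = 1550 lb.
ΣM about O: M_O − 1550·11.4 = 0 → M_O = 17670 lb·ft.

O_x = 0, O_y = 1550 lb, M_O = 17670 lb·ft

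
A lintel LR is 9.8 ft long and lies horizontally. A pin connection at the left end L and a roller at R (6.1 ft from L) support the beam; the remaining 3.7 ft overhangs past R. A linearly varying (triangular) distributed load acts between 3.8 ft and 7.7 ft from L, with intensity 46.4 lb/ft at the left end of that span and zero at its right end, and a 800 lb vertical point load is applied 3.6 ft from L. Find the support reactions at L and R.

L_x = 0, L_y = 342.7 lb, R_y = 547.8 lb

Resultant of the triangular load: ½ × 46.4 × 3.9 = 90.48 lb, acting at 5.1 ft from L (one-third of the span from the peak).
Taking moments about L: R_y·6.1 − (½·46.4·3.9)·5.1 − 800·3.6 = 0 → R_y = 3341.448/6.1 = 547.778 ≈ 547.8 lb.
ΣF_y = 0: L_y + 547.778 − ½·46.4·3.9 − 800 = 0 → L_y = 342.7 lb.
ΣF_x = 0: no horizontal applied forces, so L_x = 0.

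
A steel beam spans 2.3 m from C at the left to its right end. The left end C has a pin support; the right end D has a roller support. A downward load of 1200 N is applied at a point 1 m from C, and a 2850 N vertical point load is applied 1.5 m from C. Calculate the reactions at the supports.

Taking moments about C: D_y·2.3 − 1200·1 − 2850·1.5 = 0 → D_y = 5475/2.3 = 2380.43 ≈ 2380 N.
ΣF_y = 0: C_y + 2380.43 − 1200 − 2850 = 0 → C_y = 1670 N.
ΣF_x = 0: no horizontal applied forces, so C_x = 0.

C_x = 0, C_y = 1670 N, D_y = 2380 N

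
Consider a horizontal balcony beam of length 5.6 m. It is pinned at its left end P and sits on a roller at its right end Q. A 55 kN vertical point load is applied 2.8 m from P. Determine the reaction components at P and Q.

Moments about P: Q_y·5.6 − 55·2.8 = 0 → Q_y = 154/5.6 = 27.50 kN.
ΣF_y = 0: P_y + 27.5 − 55 = 0 → P_y = 27.50 kN.
ΣF_x = 0: no horizontal applied forces, so P_x = 0.

P_x = 0, P_y = 27.50 kN, Q_y = 27.50 kN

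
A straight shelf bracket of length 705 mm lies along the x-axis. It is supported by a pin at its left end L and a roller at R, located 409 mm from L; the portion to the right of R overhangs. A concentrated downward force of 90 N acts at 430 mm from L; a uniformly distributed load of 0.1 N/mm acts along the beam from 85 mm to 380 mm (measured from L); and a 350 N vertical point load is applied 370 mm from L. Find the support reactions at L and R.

L_x = 0, L_y = 41.48 N, R_y = 428.0 N

Resultant of the distributed load: 0.1 × 295 = 29.5 N at 232.5 mm from L.
Taking moments about L: R_y·409 − 90·430 − (0.1·295)·232.5 − 350·370 = 0 → R_y = 175058.75/409 = 428.017 ≈ 428.0 N.
ΣF_y = 0: L_y + 428.017 − 90 − 0.1·295 − 350 = 0 → L_y = 41.48 N.
ΣF_x = 0: no horizontal applied forces, so L_x = 0.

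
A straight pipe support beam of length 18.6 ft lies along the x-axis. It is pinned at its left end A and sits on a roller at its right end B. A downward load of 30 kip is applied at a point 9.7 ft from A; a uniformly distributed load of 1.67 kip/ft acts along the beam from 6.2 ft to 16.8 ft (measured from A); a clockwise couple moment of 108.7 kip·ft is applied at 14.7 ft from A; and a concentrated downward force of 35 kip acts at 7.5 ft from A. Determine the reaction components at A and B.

A_x = 0, A_y = 36.16 kip, B_y = 46.55 kip

Resultant of the distributed load: 1.67 × 10.6 = 17.702 kip at 11.5 ft from A.
Moments about A: B_y·18.6 − 30·9.7 − (1.67·10.6)·11.5 − 108.7 − 35·7.5 = 0 → B_y = 865.773/18.6 = 46.5469 ≈ 46.55 kip.
ΣF_y = 0: A_y + 46.5469 − 30 − 1.67·10.6 − 35 = 0 → A_y = 36.16 kip.
ΣF_x = 0: no horizontal applied forces, so A_x = 0.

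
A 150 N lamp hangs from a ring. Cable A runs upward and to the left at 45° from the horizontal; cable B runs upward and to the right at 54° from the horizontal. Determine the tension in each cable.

T_A = 89.27 N, T_B = 107.4 N

ΣF_x = 0: −T_A·cos45° + T_B·cos54° = 0 → T_B = 1.203·T_A.
ΣF_y = 0: T_A·sin45° + T_B·sin54° = 150.
Substitute: T_A·(0.707107 + 1.203·0.809017) = 150 → T_A = 89.2669 ≈ 89.27 N.
Then T_B = 1.203 × 89.2669 = 107.4 N.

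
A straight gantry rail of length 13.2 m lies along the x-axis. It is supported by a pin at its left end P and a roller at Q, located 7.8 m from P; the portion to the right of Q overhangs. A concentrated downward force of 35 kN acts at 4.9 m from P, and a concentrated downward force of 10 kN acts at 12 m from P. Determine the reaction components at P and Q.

ΣM about P: Q_y·7.8 − 35·4.9 − 10·12 = 0 → Q_y = 291.5/7.8 = 37.3718 ≈ 37.37 kN.
ΣF_y = 0: P_y + 37.3718 − 35 − 10 = 0 → P_y = 7.628 kN.
ΣF_x = 0: no horizontal applied forces, so P_x = 0.

P_x = 0, P_y = 7.628 kN, Q_y = 37.37 kN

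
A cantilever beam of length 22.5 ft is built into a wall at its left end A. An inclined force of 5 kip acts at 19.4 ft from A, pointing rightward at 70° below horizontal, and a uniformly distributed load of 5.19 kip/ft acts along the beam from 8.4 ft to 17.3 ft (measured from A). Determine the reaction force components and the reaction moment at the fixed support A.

A_x = -1.710 kip, A_y = 50.89 kip, M_A = 684.7 kip·ft

Resultant of the distributed load: 5.19 × 8.9 = 46.191 kip at 12.85 ft from A.
ΣF_x = 0: A_x + 5·cos70° = 0 → A_x = -1.710 kip.
ΣF_y = 0: A_y − 5·sin70° − 5.19·8.9 = 0 → A_y = 50.89 kip.
ΣM about A: M_A − 5·sin70°·19.4 − (5.19·8.9)·12.85 = 0 → M_A = 684.7 kip·ft.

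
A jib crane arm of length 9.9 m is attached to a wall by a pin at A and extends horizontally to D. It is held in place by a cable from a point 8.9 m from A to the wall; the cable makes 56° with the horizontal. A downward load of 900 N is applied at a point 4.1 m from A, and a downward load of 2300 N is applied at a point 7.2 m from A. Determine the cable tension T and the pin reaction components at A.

ΣM about A: T·sin56°·8.9 − 900·4.1 − 2300·7.2 = 0 → T = 20250/(8.9·0.829038) = 2744.48 ≈ 2744 N.
ΣF_x = 0: A_x − T·cos56° = 0 → A_x = 2744.48 × 0.559193 = 1535 N.
ΣF_y = 0: A_y + T·sin56° − 900 − 2300 = 0 → A_y = 3200 − 2744.48 × 0.829038 = 924.7 N.

T = 2744 N, A_x = 1535 N, A_y = 924.7 N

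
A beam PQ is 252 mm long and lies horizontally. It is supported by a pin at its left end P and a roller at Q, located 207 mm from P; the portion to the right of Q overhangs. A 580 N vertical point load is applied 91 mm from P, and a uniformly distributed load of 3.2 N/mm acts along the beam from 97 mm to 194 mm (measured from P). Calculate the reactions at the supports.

P_x = 0, P_y = 417.2 N, Q_y = 473.2 N

Resultant of the distributed load: 3.2 × 97 = 310.4 N at 145.5 mm from P.
ΣM about P: Q_y·207 − 580·91 − (3.2·97)·145.5 = 0 → Q_y = 97943.2/207 = 473.156 ≈ 473.2 N.
ΣF_y = 0: P_y + 473.156 − 580 − 3.2·97 = 0 → P_y = 417.2 N.
ΣF_x = 0: no horizontal applied forces, so P_x = 0.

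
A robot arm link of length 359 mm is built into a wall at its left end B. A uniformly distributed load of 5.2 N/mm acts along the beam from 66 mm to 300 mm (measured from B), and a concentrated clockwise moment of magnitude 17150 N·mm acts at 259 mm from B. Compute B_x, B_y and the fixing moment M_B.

B_x = 0, B_y = 1217 N, M_B = 239800 N·mm

Resultant of the distributed load: 5.2 × 234 = 1216.8 N at 183 mm from B.
ΣF_x = 0: B_x = 0.
ΣF_y = 0: B_y − 5.2·234 = 0 → B_y = 1217 N.
ΣM about B: M_B − (5.2·234)·183 − 17150 = 0 → M_B = 239800 N·mm.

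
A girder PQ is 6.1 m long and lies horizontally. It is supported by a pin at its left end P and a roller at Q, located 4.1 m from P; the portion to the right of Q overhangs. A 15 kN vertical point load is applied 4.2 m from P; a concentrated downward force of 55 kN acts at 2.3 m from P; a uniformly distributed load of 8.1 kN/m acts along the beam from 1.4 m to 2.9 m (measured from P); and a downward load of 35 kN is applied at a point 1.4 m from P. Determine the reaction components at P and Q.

P_x = 0, P_y = 52.61 kN, Q_y = 64.54 kN

Resultant of the distributed load: 8.1 × 1.5 = 12.15 kN at 2.15 m from P.
ΣM about P: Q_y·4.1 − 15·4.2 − 55·2.3 − (8.1·1.5)·2.15 − 35·1.4 = 0 → Q_y = 264.6225/4.1 = 64.5421 ≈ 64.54 kN.
ΣF_y = 0: P_y + 64.5421 − 15 − 55 − 8.1·1.5 − 35 = 0 → P_y = 52.61 kN.
ΣF_x = 0: no horizontal applied forces, so P_x = 0.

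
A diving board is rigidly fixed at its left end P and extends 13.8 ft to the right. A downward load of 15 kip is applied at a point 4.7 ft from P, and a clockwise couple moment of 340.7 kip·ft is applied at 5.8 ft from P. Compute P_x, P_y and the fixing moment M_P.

P_x = 0, P_y = 15.00 kip, M_P = 411.2 kip·ft

ΣF_x = 0: P_x = 0.
ΣF_y = 0: P_y − 15 = 0 → P_y = 15.00 kip.
ΣM about P: M_P − 15·4.7 − 340.7 = 0 → M_P = 411.2 kip·ft.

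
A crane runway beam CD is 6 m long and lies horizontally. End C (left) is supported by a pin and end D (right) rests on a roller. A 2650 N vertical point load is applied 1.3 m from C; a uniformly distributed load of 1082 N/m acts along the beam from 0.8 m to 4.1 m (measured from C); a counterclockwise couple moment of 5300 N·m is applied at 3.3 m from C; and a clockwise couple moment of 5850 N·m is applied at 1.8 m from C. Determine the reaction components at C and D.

C_x = 0, C_y = 4097 N, D_y = 2124 N

Resultant of the distributed load: 1082 × 3.3 = 3570.6 N at 2.45 m from C.
Taking moments about C: D_y·6 − 2650·1.3 − (1082·3.3)·2.45 + 5300 − 5850 = 0 → D_y = 12742.97/6 = 2123.83 ≈ 2124 N.
ΣF_y = 0: C_y + 2123.83 − 2650 − 1082·3.3 = 0 → C_y = 4097 N.
ΣF_x = 0: no horizontal applied forces, so C_x = 0.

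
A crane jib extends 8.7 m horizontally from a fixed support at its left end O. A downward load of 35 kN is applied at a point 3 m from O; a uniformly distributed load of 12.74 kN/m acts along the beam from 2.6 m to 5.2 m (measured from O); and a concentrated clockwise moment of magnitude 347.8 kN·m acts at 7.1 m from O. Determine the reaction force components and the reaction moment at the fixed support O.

Resultant of the distributed load: 12.74 × 2.6 = 33.124 kN at 3.9 m from O.
ΣF_x = 0: O_x = 0.
ΣF_y = 0: O_y − 35 − 12.74·2.6 = 0 → O_y = 68.12 kN.
ΣM about O: M_O − 35·3 − (12.74·2.6)·3.9 − 347.8 = 0 → M_O = 582.0 kN·m.

O_x = 0, O_y = 68.12 kN, M_O = 582.0 kN·m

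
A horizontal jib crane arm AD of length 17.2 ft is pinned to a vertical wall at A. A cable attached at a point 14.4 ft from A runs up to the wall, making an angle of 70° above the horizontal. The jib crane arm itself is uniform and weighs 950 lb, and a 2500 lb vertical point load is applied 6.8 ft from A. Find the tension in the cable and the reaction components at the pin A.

T = 1860 lb, A_x = 636.2 lb, A_y = 1702 lb

ΣM about A: T·sin70°·14.4 − 950·8.6 − 2500·6.8 = 0 → T = 25170/(14.4·0.939693) = 1860.09 ≈ 1860 lb.
ΣF_x = 0: A_x − T·cos70° = 0 → A_x = 1860.09 × 0.34202 = 636.2 lb.
ΣF_y = 0: A_y + T·sin70° − 950 − 2500 = 0 → A_y = 3450 − 1860.09 × 0.939693 = 1702 lb.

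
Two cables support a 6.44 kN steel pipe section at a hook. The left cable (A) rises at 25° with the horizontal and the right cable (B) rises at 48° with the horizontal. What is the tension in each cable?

ΣF_x = 0: −T_A·cos25° + T_B·cos48° = 0 → T_B = 1.35446·T_A.
ΣF_y = 0: T_A·sin25° + T_B·sin48° = 6.44.
Substitute: T_A·(0.422618 + 1.35446·0.743145) = 6.44 → T_A = 4.50609 ≈ 4.506 kN.
Then T_B = 1.35446 × 4.50609 = 6.103 kN.

T_A = 4.506 kN, T_B = 6.103 kN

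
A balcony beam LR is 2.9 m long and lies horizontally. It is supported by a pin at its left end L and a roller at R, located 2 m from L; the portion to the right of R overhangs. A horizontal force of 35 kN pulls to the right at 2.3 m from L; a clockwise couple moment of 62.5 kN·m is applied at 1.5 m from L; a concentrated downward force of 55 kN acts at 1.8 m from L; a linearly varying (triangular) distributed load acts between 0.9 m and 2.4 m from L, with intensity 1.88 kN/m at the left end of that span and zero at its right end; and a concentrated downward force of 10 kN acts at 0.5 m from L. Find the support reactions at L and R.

Resultant of the triangular load: ½ × 1.88 × 1.5 = 1.41 kN, acting at 1.4 m from L (one-third of the span from the peak).
Taking moments about L: R_y·2 − 62.5 − 55·1.8 − (½·1.88·1.5)·1.4 − 10·0.5 = 0 → R_y = 168.474/2 = 84.237 ≈ 84.24 kN.
ΣF_y = 0: L_y + 84.237 − 55 − ½·1.88·1.5 − 10 = 0 → L_y = -17.83 kN.
ΣF_x = 0: L_x + 35 = 0 → L_x = -35.00 kN.

L_x = -35.00 kN, L_y = -17.83 kN, R_y = 84.24 kN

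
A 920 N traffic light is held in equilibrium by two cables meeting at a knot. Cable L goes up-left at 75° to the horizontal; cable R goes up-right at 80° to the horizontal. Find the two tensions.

ΣF_x = 0: −T_L·cos75° + T_R·cos80° = 0 → T_R = 1.49048·T_L.
ΣF_y = 0: T_L·sin75° + T_R·sin80° = 920.
Substitute: T_L·(0.965926 + 1.49048·0.984808) = 920 → T_L = 378.016 ≈ 378.0 N.
Then T_R = 1.49048 × 378.016 = 563.4 N.

T_L = 378.0 N, T_R = 563.4 N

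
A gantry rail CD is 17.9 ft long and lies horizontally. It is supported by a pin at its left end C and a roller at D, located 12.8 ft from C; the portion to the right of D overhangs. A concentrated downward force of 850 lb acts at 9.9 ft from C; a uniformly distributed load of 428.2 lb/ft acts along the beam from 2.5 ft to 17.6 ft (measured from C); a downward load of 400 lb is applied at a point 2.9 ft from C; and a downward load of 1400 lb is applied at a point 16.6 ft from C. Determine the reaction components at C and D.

Resultant of the distributed load: 428.2 × 15.1 = 6465.82 lb at 10.05 ft from C.
ΣM about C: D_y·12.8 − 850·9.9 − (428.2·15.1)·10.05 − 400·2.9 − 1400·16.6 = 0 → D_y = 97796.491/12.8 = 7640.35 ≈ 7640 lb.
ΣF_y = 0: C_y + 7640.35 − 850 − 428.2·15.1 − 400 − 1400 = 0 → C_y = 1475 lb.
ΣF_x = 0: no horizontal applied forces, so C_x = 0.

C_x = 0, C_y = 1475 lb, D_y = 7640 lb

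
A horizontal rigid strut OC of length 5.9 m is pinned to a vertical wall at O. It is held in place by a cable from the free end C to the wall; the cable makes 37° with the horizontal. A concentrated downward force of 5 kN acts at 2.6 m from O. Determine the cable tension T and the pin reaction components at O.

ΣM about O: T·sin37°·5.9 − 5·2.6 = 0 → T = 13/(5.9·0.601815) = 3.66124 ≈ 3.661 kN.
ΣF_x = 0: O_x − T·cos37° = 0 → O_x = 3.66124 × 0.798636 = 2.924 kN.
ΣF_y = 0: O_y + T·sin37° − 5 = 0 → O_y = 5 − 3.66124 × 0.601815 = 2.797 kN.

T = 3.661 kN, O_x = 2.924 kN, O_y = 2.797 kN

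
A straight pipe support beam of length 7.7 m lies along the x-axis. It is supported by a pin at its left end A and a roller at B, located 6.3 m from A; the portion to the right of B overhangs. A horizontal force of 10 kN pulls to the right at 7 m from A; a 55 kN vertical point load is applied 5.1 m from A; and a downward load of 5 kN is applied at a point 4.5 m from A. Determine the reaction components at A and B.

Taking moments about A: B_y·6.3 − 55·5.1 − 5·4.5 = 0 → B_y = 303/6.3 = 48.0952 ≈ 48.10 kN.
ΣF_y = 0: A_y + 48.0952 − 55 − 5 = 0 → A_y = 11.90 kN.
ΣF_x = 0: A_x + 10 = 0 → A_x = -10.00 kN.

A_x = -10.00 kN, A_y = 11.90 kN, B_y = 48.10 kN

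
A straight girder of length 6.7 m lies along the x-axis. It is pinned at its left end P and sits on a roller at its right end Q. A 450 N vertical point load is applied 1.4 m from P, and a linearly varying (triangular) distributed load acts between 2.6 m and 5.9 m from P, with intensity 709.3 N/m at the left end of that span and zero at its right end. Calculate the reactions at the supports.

P_x = 0, P_y = 880.0 N, Q_y = 740.3 N

Resultant of the triangular load: ½ × 709.3 × 3.3 = 1170.345 N, acting at 3.7 m from P (one-third of the span from the peak).
Taking moments about P: Q_y·6.7 − 450·1.4 − (½·709.3·3.3)·3.7 = 0 → Q_y = 4960.2765/6.7 = 740.34 ≈ 740.3 N.
ΣF_y = 0: P_y + 740.34 − 450 − ½·709.3·3.3 = 0 → P_y = 880.0 N.
ΣF_x = 0: no horizontal applied forces, so P_x = 0.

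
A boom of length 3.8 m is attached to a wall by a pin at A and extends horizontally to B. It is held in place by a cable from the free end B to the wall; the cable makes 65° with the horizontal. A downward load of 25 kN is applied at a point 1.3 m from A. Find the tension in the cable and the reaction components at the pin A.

T = 9.437 kN, A_x = 3.988 kN, A_y = 16.45 kN

ΣM about A: T·sin65°·3.8 − 25·1.3 = 0 → T = 32.5/(3.8·0.906308) = 9.43678 ≈ 9.437 kN.
ΣF_x = 0: A_x − T·cos65° = 0 → A_x = 9.43678 × 0.422618 = 3.988 kN.
ΣF_y = 0: A_y + T·sin65° − 25 = 0 → A_y = 25 − 9.43678 × 0.906308 = 16.45 kN.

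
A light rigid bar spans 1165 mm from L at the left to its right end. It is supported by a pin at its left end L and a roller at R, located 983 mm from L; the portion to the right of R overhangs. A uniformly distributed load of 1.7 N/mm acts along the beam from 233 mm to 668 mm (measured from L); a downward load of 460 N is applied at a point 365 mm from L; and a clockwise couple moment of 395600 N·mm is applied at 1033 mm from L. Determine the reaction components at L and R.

L_x = 0, L_y = 287.3 N, R_y = 912.2 N

Resultant of the distributed load: 1.7 × 435 = 739.5 N at 450.5 mm from L.
ΣM about L: R_y·983 − (1.7·435)·450.5 − 460·365 − 395600 = 0 → R_y = 896644.75/983 = 912.151 ≈ 912.2 N.
ΣF_y = 0: L_y + 912.151 − 1.7·435 − 460 = 0 → L_y = 287.3 N.
ΣF_x = 0: no horizontal applied forces, so L_x = 0.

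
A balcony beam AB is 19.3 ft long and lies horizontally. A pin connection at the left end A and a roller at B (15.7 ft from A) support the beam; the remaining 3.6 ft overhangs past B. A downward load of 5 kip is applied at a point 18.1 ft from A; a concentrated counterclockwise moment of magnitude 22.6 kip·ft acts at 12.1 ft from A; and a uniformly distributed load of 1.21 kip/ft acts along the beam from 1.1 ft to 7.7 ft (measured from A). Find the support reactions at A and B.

A_x = 0, A_y = 6.423 kip, B_y = 6.563 kip

Resultant of the distributed load: 1.21 × 6.6 = 7.986 kip at 4.4 ft from A.
Moments about A: B_y·15.7 − 5·18.1 + 22.6 − (1.21·6.6)·4.4 = 0 → B_y = 103.0384/15.7 = 6.56296 ≈ 6.563 kip.
ΣF_y = 0: A_y + 6.56296 − 5 − 1.21·6.6 = 0 → A_y = 6.423 kip.
ΣF_x = 0: no horizontal applied forces, so A_x = 0.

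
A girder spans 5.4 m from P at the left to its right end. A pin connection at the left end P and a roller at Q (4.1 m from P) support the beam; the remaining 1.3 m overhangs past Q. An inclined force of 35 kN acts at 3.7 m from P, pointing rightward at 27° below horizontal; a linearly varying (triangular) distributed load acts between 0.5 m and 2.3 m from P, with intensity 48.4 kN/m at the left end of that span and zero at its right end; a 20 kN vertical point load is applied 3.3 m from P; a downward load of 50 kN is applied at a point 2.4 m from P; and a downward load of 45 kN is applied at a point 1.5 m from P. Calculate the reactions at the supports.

Resultant of the triangular load: ½ × 48.4 × 1.8 = 43.56 kN, acting at 1.1 m from P (one-third of the span from the peak).
Taking moments about P: Q_y·4.1 − 35·sin27°·3.7 − (½·48.4·1.8)·1.1 − 20·3.3 − 50·2.4 − 45·1.5 = 0 → Q_y = 360.208/4.1 = 87.8556 ≈ 87.86 kN.
ΣF_y = 0: P_y + 87.8556 − 35·sin27° − ½·48.4·1.8 − 20 − 50 − 45 = 0 → P_y = 86.59 kN.
ΣF_x = 0: P_x + 35·cos27° = 0 → P_x = -31.19 kN.

P_x = -31.19 kN, P_y = 86.59 kN, Q_y = 87.86 kN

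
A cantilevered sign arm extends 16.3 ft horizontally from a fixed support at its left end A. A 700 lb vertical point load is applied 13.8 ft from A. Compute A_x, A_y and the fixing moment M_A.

A_x = 0, A_y = 700.0 lb, M_A = 9660 lb·ft

ΣF_x = 0: A_x = 0.
ΣF_y = 0: A_y − 700 = 0 → A_y = 700.0 lb.
ΣM about A: M_A − 700·13.8 = 0 → M_A = 9660 lb·ft.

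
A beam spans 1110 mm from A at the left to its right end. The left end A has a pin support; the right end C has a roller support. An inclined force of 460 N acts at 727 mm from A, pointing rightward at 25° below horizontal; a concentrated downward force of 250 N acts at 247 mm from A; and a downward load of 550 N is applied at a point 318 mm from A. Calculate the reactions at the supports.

Moments about A: C_y·1110 − 460·sin25°·727 − 250·247 − 550·318 = 0 → C_y = 377982/1110 = 340.524 ≈ 340.5 N.
ΣF_y = 0: A_y + 340.524 − 460·sin25° − 250 − 550 = 0 → A_y = 653.9 N.
ΣF_x = 0: A_x + 460·cos25° = 0 → A_x = -416.9 N.

A_x = -416.9 N, A_y = 653.9 N, C_y = 340.5 N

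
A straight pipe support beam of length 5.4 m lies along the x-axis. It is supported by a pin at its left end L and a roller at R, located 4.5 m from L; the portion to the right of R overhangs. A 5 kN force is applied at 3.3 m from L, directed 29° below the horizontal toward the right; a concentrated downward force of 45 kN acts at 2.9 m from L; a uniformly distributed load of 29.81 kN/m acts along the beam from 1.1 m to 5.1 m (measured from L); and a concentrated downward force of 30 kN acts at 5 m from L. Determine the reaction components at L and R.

L_x = -4.373 kN, L_y = 50.41 kN, R_y = 146.3 kN

Resultant of the distributed load: 29.81 × 4 = 119.24 kN at 3.1 m from L.
ΣM about L: R_y·4.5 − 5·sin29°·3.3 − 45·2.9 − (29.81·4)·3.1 − 30·5 = 0 → R_y = 658.143/4.5 = 146.254 ≈ 146.3 kN.
ΣF_y = 0: L_y + 146.254 − 5·sin29° − 45 − 29.81·4 − 30 = 0 → L_y = 50.41 kN.
ΣF_x = 0: L_x + 5·cos29° = 0 → L_x = -4.373 kN.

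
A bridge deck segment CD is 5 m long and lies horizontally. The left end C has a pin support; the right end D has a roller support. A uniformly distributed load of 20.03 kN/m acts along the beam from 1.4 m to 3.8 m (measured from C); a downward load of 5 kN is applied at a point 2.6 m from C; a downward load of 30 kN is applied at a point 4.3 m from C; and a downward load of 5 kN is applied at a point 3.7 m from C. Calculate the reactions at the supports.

C_x = 0, C_y = 30.97 kN, D_y = 57.10 kN

Resultant of the distributed load: 20.03 × 2.4 = 48.072 kN at 2.6 m from C.
ΣM about C: D_y·5 − (20.03·2.4)·2.6 − 5·2.6 − 30·4.3 − 5·3.7 = 0 → D_y = 285.4872/5 = 57.0974 ≈ 57.10 kN.
ΣF_y = 0: C_y + 57.0974 − 20.03·2.4 − 5 − 30 − 5 = 0 → C_y = 30.97 kN.
ΣF_x = 0: no horizontal applied forces, so C_x = 0.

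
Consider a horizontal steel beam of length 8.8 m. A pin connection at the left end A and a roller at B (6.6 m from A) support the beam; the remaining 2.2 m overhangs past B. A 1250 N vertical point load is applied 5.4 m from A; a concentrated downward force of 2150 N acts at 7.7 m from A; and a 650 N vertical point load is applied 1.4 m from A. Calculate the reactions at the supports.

ΣM about A: B_y·6.6 − 1250·5.4 − 2150·7.7 − 650·1.4 = 0 → B_y = 24215/6.6 = 3668.94 ≈ 3669 N.
ΣF_y = 0: A_y + 3668.94 − 1250 − 2150 − 650 = 0 → A_y = 381.1 N.
ΣF_x = 0: no horizontal applied forces, so A_x = 0.

A_x = 0, A_y = 381.1 N, B_y = 3669 N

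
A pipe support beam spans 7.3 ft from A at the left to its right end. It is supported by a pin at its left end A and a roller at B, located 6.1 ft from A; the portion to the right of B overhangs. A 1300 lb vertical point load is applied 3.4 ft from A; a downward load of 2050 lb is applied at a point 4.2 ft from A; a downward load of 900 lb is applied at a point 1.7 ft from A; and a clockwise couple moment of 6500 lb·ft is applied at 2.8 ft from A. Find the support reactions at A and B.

A_x = 0, A_y = 797.5 lb, B_y = 3452 lb

ΣM about A: B_y·6.1 − 1300·3.4 − 2050·4.2 − 900·1.7 − 6500 = 0 → B_y = 21060/6.1 = 3452.46 ≈ 3452 lb.
ΣF_y = 0: A_y + 3452.46 − 1300 − 2050 − 900 = 0 → A_y = 797.5 lb.
ΣF_x = 0: no horizontal applied forces, so A_x = 0.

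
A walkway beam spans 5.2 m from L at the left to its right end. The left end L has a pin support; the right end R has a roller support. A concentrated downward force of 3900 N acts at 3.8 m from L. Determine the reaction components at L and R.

L_x = 0, L_y = 1050 N, R_y = 2850 N

Moments about L: R_y·5.2 − 3900·3.8 = 0 → R_y = 14820/5.2 = 2850 N.
ΣF_y = 0: L_y + 2850 − 3900 = 0 → L_y = 1050 N.
ΣF_x = 0: no horizontal applied forces, so L_x = 0.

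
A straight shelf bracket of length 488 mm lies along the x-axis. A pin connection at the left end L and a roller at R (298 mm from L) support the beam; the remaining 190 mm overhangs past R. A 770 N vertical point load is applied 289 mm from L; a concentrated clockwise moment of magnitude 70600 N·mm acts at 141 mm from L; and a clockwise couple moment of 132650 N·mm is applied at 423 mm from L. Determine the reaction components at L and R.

Taking moments about L: R_y·298 − 770·289 − 70600 − 132650 = 0 → R_y = 425780/298 = 1428.79 ≈ 1429 N.
ΣF_y = 0: L_y + 1428.79 − 770 = 0 → L_y = -658.8 N.
ΣF_x = 0: no horizontal applied forces, so L_x = 0.

L_x = 0, L_y = -658.8 N, R_y = 1429 N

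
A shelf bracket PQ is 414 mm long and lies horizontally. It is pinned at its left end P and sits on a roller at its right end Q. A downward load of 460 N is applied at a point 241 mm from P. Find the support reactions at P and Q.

Moments about P: Q_y·414 − 460·241 = 0 → Q_y = 110860/414 = 267.778 ≈ 267.8 N.
ΣF_y = 0: P_y + 267.778 − 460 = 0 → P_y = 192.2 N.
ΣF_x = 0: no horizontal applied forces, so P_x = 0.

P_x = 0, P_y = 192.2 N, Q_y = 267.8 N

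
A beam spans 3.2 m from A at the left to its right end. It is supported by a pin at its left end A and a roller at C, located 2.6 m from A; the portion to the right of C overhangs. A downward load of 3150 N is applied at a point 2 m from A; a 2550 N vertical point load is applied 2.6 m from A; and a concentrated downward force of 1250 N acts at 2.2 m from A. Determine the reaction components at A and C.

Taking moments about A: C_y·2.6 − 3150·2 − 2550·2.6 − 1250·2.2 = 0 → C_y = 15680/2.6 = 6030.77 ≈ 6031 N.
ΣF_y = 0: A_y + 6030.77 − 3150 − 2550 − 1250 = 0 → A_y = 919.2 N.
ΣF_x = 0: no horizontal applied forces, so A_x = 0.

A_x = 0, A_y = 919.2 N, C_y = 6031 N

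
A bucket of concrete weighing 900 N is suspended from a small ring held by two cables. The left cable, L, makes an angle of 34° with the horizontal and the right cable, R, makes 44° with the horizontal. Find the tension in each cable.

ΣF_x = 0: −T_L·cos34° + T_R·cos44° = 0 → T_R = 1.1525·T_L.
ΣF_y = 0: T_L·sin34° + T_R·sin44° = 900.
Substitute: T_L·(0.559193 + 1.1525·0.694658) = 900 → T_L = 661.869 ≈ 661.9 N.
Then T_R = 1.1525 × 661.869 = 762.8 N.

T_L = 661.9 N, T_R = 762.8 N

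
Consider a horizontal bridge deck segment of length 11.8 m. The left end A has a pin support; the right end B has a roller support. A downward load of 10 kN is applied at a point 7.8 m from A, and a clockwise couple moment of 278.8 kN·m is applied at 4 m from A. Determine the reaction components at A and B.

Taking moments about A: B_y·11.8 − 10·7.8 − 278.8 = 0 → B_y = 356.8/11.8 = 30.2373 ≈ 30.24 kN.
ΣF_y = 0: A_y + 30.2373 − 10 = 0 → A_y = -20.24 kN.
ΣF_x = 0: no horizontal applied forces, so A_x = 0.

A_x = 0, A_y = -20.24 kN, B_y = 30.24 kN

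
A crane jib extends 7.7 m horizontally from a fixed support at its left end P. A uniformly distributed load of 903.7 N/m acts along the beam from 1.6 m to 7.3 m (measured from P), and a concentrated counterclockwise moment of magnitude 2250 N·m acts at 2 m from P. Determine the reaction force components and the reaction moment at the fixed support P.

P_x = 0, P_y = 5151 N, M_P = 20670 N·m

Resultant of the distributed load: 903.7 × 5.7 = 5151.09 N at 4.45 m from P.
ΣF_x = 0: P_x = 0.
ΣF_y = 0: P_y − 903.7·5.7 = 0 → P_y = 5151 N.
ΣM about P: M_P − (903.7·5.7)·4.45 + 2250 = 0 → M_P = 20670 N·m.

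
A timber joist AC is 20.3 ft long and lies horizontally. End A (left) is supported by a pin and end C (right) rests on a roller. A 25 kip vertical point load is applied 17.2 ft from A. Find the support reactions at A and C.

A_x = 0, A_y = 3.818 kip, C_y = 21.18 kip

Taking moments about A: C_y·20.3 − 25·17.2 = 0 → C_y = 430/20.3 = 21.1823 ≈ 21.18 kip.
ΣF_y = 0: A_y + 21.1823 − 25 = 0 → A_y = 3.818 kip.
ΣF_x = 0: no horizontal applied forces, so A_x = 0.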